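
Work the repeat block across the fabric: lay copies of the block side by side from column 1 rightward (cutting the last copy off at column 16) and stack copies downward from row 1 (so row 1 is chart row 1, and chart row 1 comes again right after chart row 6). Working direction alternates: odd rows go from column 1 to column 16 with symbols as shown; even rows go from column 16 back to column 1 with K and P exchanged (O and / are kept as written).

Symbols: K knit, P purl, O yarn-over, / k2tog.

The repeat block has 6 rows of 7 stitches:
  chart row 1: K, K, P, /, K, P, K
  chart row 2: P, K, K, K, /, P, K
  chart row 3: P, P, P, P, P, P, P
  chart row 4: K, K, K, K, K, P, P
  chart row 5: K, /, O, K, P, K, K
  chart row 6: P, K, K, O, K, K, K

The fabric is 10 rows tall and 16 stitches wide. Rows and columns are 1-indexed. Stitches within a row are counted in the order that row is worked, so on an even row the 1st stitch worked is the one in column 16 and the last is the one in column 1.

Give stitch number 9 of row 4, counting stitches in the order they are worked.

Result:
P

Derivation:
Row 4 uses chart row ((4-1) mod 6)+1 = 4. Row 4 is even, so WS.
Chart row 4 tiled across columns 1-16: K K K K K P P K K K K K P P K K
Wrong side: read the tiled row from column 16 down to 1 and exchange K with P (leave O, /).
Row 4 as worked: P P K K P P P P P K K P P P P P
Stitch 9 in working order -> P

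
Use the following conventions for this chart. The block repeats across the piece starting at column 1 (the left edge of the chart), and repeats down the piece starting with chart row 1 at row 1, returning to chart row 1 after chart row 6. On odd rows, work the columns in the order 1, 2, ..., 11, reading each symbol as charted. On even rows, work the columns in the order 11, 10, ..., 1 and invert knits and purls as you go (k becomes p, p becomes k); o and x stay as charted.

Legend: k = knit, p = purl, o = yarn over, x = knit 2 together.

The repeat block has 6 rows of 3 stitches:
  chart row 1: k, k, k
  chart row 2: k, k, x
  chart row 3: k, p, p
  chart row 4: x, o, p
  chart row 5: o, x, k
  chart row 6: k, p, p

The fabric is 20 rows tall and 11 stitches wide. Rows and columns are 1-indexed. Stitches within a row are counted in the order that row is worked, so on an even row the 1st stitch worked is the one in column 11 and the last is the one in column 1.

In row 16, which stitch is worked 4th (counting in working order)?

Stitch:
o

Derivation:
For row 16: chart row = ((16-1) mod 6) + 1 = 4; this is a WS (even) row.
Chart row 4 tiled across columns 1-11: x o p x o p x o p x o
WS: work from column 11 back to column 1 (reverse the tiled row), swapping k<->p (o and x unchanged).
Row 16 as worked: o x k o x k o x k o x
Stitch 4 in working order -> o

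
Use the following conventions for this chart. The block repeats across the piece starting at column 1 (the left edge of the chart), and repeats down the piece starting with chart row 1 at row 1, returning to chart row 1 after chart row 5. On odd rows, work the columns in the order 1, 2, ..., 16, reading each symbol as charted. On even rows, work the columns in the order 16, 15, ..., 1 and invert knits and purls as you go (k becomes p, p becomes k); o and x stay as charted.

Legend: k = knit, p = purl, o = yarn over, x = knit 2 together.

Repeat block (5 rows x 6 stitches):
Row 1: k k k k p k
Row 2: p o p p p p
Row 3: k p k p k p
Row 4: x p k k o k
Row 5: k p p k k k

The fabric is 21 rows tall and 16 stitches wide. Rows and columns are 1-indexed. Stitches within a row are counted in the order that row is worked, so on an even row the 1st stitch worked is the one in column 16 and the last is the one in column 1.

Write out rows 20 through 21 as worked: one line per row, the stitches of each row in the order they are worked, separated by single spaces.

Row 20: chart row 5, WS - tiled (columns 1-16): k p p k k k k p p k k k k p p k; work from column 16 back to 1 with k<->p swapped.
Row 21: chart row 1, RS - tile across columns 1-16 and work as-is.

Rows as worked:
p k k p p p p k k p p p p k k p
k k k k p k k k k k p k k k k k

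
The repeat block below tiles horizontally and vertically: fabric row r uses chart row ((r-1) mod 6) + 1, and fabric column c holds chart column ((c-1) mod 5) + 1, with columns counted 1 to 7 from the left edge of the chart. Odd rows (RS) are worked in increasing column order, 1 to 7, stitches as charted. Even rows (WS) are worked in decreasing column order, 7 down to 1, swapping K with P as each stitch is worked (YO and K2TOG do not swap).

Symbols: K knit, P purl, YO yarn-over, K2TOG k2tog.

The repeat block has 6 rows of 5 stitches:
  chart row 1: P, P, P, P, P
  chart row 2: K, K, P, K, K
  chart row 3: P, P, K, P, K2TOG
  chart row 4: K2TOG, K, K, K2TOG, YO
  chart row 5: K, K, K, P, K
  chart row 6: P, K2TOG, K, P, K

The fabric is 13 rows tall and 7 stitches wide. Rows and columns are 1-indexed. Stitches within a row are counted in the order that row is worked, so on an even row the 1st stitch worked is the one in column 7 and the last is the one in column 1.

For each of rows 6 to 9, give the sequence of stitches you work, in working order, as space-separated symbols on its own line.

Result:
K2TOG K P K P K2TOG K
P P P P P P P
P P P P K P P
P P K P K2TOG P P

Derivation:
Row 6: chart row 6, WS - tiled (columns 1-7): P K2TOG K P K P K2TOG; work from column 7 back to 1 with K<->P swapped.
Row 7: chart row 1, RS - tile across columns 1-7 and work as-is.
Row 8: chart row 2, WS - tiled (columns 1-7): K K P K K K K; work from column 7 back to 1 with K<->P swapped.
Row 9: chart row 3, RS - tile across columns 1-7 and work as-is.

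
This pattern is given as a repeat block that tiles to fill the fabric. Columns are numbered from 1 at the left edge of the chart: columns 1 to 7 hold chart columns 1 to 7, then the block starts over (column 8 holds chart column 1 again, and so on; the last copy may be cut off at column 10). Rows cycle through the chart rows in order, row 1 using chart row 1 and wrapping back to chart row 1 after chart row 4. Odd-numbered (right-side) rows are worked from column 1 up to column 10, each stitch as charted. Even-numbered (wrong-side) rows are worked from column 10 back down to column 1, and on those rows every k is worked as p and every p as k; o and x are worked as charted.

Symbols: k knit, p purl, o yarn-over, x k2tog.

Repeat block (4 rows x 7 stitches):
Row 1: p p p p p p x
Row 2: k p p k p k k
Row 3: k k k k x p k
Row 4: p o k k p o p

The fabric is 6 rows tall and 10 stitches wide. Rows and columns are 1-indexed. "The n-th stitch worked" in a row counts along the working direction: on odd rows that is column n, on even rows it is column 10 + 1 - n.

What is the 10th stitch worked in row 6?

For row 6: chart row = ((6-1) mod 4) + 1 = 2; this is a WS (even) row.
Chart row 2 tiled across columns 1-10: k p p k p k k k p p
WS row: flip the tiled sequence (start at column 10) and apply k<->p; o and x stay.
Row 6 as worked: k k p p p k p k k p
The 10th stitch worked is p.

== STITCH ==
p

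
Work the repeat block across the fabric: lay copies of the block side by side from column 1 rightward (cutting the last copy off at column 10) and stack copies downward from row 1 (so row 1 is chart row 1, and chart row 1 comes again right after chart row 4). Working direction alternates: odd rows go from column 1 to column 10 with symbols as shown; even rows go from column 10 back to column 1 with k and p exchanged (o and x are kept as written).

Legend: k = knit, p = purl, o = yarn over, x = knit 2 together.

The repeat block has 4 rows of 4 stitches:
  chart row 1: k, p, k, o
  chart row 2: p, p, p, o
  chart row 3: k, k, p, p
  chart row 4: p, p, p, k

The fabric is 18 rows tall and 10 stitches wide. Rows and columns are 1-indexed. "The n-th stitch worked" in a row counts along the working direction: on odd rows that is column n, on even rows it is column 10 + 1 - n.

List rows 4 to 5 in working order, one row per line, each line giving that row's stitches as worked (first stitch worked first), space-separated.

Row 4: chart row 4, WS - tiled (columns 1-10): p p p k p p p k p p; work from column 10 back to 1 with k<->p swapped.
Row 5: chart row 1, RS - tile across columns 1-10 and work as-is.

Result:
k k p k k k p k k k
k p k o k p k o k p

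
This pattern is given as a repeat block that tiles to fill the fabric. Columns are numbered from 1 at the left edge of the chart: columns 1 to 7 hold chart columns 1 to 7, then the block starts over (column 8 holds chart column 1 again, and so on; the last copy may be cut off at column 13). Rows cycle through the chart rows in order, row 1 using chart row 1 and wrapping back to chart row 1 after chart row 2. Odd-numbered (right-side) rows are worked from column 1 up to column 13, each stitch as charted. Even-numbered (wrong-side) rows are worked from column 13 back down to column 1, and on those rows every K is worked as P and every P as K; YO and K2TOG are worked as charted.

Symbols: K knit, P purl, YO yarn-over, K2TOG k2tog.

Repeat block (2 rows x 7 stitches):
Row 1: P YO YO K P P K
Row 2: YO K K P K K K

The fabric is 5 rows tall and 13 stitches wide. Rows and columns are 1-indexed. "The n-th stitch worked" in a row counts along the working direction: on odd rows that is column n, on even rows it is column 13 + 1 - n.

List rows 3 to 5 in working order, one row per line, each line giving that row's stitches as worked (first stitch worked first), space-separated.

Row 3: chart row 1, RS - tile across columns 1-13 and work as-is.
Row 4: chart row 2, WS - tiled (columns 1-13): YO K K P K K K YO K K P K K; work from column 13 back to 1 with K<->P swapped.
Row 5: chart row 1, RS - tile across columns 1-13 and work as-is.

== ROWS AS WORKED ==
P YO YO K P P K P YO YO K P P
P P K P P YO P P P K P P YO
P YO YO K P P K P YO YO K P P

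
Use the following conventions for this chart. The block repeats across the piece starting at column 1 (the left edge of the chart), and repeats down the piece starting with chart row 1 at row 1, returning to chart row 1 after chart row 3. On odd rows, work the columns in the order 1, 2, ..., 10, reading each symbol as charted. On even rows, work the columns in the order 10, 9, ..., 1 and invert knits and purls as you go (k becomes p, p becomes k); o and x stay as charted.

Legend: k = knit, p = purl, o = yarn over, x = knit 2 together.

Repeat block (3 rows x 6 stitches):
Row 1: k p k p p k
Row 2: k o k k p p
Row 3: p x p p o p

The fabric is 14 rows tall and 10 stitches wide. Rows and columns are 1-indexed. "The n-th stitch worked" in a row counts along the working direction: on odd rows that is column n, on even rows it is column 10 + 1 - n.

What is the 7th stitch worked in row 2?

== STITCH ==
p

Derivation:
Row 2 uses chart row ((2-1) mod 3)+1 = 2. Row 2 is even, so WS.
Chart row 2 tiled across columns 1-10: k o k k p p k o k k
WS row: flip the tiled sequence (start at column 10) and apply k<->p; o and x stay.
Row 2 as worked: p p o p k k p p o p
Stitch 7 in working order -> p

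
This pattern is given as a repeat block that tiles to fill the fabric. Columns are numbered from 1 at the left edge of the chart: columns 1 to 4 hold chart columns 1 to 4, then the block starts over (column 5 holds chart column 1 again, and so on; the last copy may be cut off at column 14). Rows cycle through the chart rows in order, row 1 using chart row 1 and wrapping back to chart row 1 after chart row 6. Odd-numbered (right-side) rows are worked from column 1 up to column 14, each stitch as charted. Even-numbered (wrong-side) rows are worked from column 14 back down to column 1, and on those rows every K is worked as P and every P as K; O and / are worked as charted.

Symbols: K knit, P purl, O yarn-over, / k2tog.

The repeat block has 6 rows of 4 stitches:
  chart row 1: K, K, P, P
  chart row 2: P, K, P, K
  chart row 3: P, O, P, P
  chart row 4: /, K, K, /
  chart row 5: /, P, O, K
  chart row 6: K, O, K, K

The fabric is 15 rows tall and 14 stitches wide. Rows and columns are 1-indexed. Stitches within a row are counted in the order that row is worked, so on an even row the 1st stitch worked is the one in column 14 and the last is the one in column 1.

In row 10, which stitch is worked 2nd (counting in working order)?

== STITCH ==
/

Derivation:
Row 10 uses chart row ((10-1) mod 6)+1 = 4. Row 10 is even, so WS.
Chart row 4 tiled across columns 1-14: / K K / / K K / / K K / / K
Wrong side: read the tiled row from column 14 down to 1 and exchange K with P (leave O, /).
Row 10 as worked: P / / P P / / P P / / P P /
Stitch 2 in working order -> /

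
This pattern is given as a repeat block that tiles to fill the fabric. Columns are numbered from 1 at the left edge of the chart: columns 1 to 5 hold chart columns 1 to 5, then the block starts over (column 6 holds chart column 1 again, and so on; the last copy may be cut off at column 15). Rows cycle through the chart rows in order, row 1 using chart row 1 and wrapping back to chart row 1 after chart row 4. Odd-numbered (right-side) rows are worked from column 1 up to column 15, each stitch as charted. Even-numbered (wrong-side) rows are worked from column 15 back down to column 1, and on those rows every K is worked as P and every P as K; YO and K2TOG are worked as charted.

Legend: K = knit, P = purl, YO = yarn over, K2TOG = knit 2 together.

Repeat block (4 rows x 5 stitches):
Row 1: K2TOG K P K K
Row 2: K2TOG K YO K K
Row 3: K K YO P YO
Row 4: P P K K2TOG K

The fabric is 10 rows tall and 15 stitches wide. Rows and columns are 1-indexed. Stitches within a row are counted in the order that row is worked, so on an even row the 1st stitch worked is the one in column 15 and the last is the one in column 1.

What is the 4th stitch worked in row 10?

Result:
P

Derivation:
For row 10: chart row = ((10-1) mod 4) + 1 = 2; this is a WS (even) row.
Chart row 2 tiled across columns 1-15: K2TOG K YO K K K2TOG K YO K K K2TOG K YO K K
Wrong side: read the tiled row from column 15 down to 1 and exchange K with P (leave YO, K2TOG).
Row 10 as worked: P P YO P K2TOG P P YO P K2TOG P P YO P K2TOG
Stitch 4 in working order -> P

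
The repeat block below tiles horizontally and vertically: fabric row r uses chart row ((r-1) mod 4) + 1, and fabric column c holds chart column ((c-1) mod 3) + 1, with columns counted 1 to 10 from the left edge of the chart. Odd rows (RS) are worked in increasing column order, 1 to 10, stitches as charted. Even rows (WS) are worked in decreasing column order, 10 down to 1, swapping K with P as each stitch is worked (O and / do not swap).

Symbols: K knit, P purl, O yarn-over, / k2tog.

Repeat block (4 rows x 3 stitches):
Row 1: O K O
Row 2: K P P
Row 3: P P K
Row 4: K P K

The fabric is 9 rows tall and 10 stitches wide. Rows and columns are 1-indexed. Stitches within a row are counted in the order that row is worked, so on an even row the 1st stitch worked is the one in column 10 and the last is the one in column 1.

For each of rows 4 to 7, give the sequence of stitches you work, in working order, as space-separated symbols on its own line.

Row 4: chart row 4, WS - tiled (columns 1-10): K P K K P K K P K K; work from column 10 back to 1 with K<->P swapped.
Row 5: chart row 1, RS - tile across columns 1-10 and work as-is.
Row 6: chart row 2, WS - tiled (columns 1-10): K P P K P P K P P K; work from column 10 back to 1 with K<->P swapped.
Row 7: chart row 3, RS - tile across columns 1-10 and work as-is.

Rows as worked:
P P K P P K P P K P
O K O O K O O K O O
P K K P K K P K K P
P P K P P K P P K P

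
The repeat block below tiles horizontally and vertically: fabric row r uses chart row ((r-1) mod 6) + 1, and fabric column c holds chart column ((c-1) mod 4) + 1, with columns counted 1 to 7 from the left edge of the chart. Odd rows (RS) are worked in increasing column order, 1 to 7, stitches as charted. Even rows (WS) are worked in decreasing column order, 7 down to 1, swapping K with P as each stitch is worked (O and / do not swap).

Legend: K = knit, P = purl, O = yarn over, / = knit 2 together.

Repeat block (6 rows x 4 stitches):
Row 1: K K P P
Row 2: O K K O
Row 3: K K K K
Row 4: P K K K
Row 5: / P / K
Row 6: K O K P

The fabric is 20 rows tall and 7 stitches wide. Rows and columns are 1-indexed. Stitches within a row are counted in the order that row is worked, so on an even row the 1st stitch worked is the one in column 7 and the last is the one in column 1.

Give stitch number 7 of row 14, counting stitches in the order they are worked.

For row 14: chart row = ((14-1) mod 6) + 1 = 2; this is a WS (even) row.
Chart row 2 tiled across columns 1-7: O K K O O K K
WS row: flip the tiled sequence (start at column 7) and apply K<->P; O and / stay.
Row 14 as worked: P P O O P P O
The 7th stitch worked is O.

Result:
O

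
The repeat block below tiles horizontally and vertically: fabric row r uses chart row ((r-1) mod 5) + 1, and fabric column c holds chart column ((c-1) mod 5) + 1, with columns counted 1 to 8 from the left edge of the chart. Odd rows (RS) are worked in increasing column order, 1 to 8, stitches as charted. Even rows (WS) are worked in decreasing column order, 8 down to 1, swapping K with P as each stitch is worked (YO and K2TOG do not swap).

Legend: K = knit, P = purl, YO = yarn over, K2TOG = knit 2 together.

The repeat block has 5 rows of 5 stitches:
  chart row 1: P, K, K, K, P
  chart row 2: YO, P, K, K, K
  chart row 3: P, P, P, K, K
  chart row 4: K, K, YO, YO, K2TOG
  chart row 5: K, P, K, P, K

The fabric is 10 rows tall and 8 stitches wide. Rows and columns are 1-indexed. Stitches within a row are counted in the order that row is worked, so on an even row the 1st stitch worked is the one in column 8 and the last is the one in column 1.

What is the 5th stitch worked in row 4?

Row 4: (4-1) mod 5 = 3, so use chart row 4. Even row -> WS.
Chart row 4 tiled across columns 1-8: K K YO YO K2TOG K K YO
WS: work from column 8 back to column 1 (reverse the tiled row), swapping K<->P (YO and K2TOG unchanged).
Row 4 as worked: YO P P K2TOG YO YO P P
The 5th stitch worked is YO.

Stitch:
YO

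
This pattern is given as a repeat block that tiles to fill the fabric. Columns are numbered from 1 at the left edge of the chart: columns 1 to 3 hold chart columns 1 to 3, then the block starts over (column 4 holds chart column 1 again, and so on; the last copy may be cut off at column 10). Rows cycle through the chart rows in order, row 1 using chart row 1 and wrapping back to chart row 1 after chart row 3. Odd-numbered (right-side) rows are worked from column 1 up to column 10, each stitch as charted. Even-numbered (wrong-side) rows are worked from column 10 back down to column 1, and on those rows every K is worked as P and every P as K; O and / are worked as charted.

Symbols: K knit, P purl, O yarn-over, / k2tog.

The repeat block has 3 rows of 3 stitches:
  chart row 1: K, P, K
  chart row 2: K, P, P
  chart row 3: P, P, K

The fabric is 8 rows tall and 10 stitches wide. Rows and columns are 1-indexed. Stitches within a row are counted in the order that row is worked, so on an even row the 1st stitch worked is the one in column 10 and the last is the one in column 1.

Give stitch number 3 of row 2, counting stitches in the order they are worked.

Result:
K

Derivation:
For row 2: chart row = ((2-1) mod 3) + 1 = 2; this is a WS (even) row.
Chart row 2 tiled across columns 1-10: K P P K P P K P P K
WS row: flip the tiled sequence (start at column 10) and apply K<->P; O and / stay.
Row 2 as worked: P K K P K K P K K P
Counting 3 along the worked row gives K.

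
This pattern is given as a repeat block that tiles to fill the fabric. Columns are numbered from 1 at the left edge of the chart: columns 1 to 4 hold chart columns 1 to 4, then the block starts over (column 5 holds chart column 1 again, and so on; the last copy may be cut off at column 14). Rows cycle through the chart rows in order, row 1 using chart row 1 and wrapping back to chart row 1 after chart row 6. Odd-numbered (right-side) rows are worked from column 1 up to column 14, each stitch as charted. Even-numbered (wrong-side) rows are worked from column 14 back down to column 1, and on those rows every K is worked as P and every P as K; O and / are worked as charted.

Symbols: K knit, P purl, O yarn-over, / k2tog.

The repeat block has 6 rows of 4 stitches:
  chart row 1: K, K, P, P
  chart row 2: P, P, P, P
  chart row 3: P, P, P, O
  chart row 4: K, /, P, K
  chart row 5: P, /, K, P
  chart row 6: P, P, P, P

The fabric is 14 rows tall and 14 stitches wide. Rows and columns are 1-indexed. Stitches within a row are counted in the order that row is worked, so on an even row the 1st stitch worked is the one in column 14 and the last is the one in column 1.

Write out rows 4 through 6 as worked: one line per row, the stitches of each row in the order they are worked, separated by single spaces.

== ROWS AS WORKED ==
/ P P K / P P K / P P K / P
P / K P P / K P P / K P P /
K K K K K K K K K K K K K K

Derivation:
Row 4: chart row 4, WS - tiled (columns 1-14): K / P K K / P K K / P K K /; work from column 14 back to 1 with K<->P swapped.
Row 5: chart row 5, RS - tile across columns 1-14 and work as-is.
Row 6: chart row 6, WS - tiled (columns 1-14): P P P P P P P P P P P P P P; work from column 14 back to 1 with K<->P swapped.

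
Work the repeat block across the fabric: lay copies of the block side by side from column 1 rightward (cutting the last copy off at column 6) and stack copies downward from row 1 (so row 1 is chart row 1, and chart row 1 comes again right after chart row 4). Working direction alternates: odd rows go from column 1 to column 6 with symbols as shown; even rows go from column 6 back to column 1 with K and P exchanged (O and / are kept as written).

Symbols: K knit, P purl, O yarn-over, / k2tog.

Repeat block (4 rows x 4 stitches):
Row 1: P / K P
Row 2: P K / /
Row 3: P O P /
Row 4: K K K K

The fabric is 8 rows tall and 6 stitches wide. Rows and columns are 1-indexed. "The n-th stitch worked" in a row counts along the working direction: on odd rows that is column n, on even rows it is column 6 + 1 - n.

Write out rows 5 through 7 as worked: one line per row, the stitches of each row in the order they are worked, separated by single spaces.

Row 5: chart row 1, RS - tile across columns 1-6 and work as-is.
Row 6: chart row 2, WS - tiled (columns 1-6): P K / / P K; work from column 6 back to 1 with K<->P swapped.
Row 7: chart row 3, RS - tile across columns 1-6 and work as-is.

== ROWS AS WORKED ==
P / K P P /
P K / / P K
P O P / P O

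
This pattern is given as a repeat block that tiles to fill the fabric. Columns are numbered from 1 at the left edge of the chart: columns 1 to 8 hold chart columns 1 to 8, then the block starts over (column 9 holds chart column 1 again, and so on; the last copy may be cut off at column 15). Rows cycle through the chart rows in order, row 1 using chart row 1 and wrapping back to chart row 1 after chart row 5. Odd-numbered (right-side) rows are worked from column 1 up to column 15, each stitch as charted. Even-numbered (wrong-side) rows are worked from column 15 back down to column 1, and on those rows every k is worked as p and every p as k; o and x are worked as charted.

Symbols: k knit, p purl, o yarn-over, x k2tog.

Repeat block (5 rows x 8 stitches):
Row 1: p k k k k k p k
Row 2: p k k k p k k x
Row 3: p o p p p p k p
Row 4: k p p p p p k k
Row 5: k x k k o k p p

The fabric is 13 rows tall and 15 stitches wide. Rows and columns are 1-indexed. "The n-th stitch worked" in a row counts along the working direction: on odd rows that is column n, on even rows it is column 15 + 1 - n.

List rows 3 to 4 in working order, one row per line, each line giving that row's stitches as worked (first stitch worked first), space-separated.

Result:
p o p p p p k p p o p p p p k
p k k k k k p p p k k k k k p

Derivation:
Row 3: chart row 3, RS - tile across columns 1-15 and work as-is.
Row 4: chart row 4, WS - tiled (columns 1-15): k p p p p p k k k p p p p p k; work from column 15 back to 1 with k<->p swapped.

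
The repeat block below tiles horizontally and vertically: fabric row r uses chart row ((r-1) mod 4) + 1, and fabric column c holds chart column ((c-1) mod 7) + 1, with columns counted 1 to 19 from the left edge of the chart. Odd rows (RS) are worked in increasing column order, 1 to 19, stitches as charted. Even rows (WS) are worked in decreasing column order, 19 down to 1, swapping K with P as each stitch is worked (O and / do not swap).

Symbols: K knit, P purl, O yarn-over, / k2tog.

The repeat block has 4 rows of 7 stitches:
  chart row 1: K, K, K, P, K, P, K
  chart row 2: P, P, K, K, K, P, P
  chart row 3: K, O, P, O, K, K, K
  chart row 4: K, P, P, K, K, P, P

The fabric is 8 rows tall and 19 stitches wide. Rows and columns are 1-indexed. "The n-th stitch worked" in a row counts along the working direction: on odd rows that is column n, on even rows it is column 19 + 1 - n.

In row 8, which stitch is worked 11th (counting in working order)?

Stitch:
K

Derivation:
Row 8: (8-1) mod 4 = 3, so use chart row 4. Even row -> WS.
Chart row 4 tiled across columns 1-19: K P P K K P P K P P K K P P K P P K K
WS row: flip the tiled sequence (start at column 19) and apply K<->P; O and / stay.
Row 8 as worked: P P K K P K K P P K K P K K P P K K P
The 11th stitch worked is K.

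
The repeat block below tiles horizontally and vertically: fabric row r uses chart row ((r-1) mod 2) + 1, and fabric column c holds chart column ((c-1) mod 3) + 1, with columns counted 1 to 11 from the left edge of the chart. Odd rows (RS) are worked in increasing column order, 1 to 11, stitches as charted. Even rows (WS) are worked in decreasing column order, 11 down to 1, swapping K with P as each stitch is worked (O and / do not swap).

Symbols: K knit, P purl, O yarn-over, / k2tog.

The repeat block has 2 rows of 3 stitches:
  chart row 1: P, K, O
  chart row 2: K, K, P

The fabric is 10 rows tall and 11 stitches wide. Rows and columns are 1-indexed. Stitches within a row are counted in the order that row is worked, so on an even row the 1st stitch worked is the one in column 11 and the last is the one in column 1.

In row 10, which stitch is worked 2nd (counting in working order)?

Row 10: (10-1) mod 2 = 1, so use chart row 2. Even row -> WS.
Chart row 2 tiled across columns 1-11: K K P K K P K K P K K
WS: work from column 11 back to column 1 (reverse the tiled row), swapping K<->P (O and / unchanged).
Row 10 as worked: P P K P P K P P K P P
The 2nd stitch worked is P.

Result:
P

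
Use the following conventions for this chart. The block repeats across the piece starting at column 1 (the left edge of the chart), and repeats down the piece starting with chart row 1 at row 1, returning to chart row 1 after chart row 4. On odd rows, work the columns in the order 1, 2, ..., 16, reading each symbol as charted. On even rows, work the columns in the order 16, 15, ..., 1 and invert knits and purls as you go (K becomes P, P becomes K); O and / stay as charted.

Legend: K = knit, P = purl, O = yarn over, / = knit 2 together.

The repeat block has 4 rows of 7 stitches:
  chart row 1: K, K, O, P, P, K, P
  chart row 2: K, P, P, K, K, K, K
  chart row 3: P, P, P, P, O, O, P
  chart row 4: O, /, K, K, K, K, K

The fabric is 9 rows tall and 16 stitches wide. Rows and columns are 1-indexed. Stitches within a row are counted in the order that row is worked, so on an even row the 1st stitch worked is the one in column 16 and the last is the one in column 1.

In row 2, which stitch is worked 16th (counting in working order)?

== STITCH ==
P

Derivation:
Row 2: (2-1) mod 4 = 1, so use chart row 2. Even row -> WS.
Chart row 2 tiled across columns 1-16: K P P K K K K K P P K K K K K P
WS: work from column 16 back to column 1 (reverse the tiled row), swapping K<->P (O and / unchanged).
Row 2 as worked: K P P P P P K K P P P P P K K P
The 16th stitch worked is P.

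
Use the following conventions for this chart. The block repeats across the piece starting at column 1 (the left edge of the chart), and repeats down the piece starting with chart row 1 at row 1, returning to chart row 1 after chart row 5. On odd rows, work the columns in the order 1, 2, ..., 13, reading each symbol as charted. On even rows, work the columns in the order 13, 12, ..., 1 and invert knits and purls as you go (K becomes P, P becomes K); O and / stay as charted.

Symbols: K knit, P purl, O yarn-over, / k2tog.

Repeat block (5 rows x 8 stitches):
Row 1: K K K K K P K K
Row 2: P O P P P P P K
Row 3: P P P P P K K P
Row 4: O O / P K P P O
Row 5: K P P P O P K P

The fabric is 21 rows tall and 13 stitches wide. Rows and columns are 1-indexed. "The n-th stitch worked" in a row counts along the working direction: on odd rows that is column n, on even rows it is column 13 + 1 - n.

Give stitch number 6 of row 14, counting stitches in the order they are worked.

Row 14: (14-1) mod 5 = 3, so use chart row 4. Even row -> WS.
Chart row 4 tiled across columns 1-13: O O / P K P P O O O / P K
WS row: flip the tiled sequence (start at column 13) and apply K<->P; O and / stay.
Row 14 as worked: P K / O O O K K P K / O O
Counting 6 along the worked row gives O.

== STITCH ==
O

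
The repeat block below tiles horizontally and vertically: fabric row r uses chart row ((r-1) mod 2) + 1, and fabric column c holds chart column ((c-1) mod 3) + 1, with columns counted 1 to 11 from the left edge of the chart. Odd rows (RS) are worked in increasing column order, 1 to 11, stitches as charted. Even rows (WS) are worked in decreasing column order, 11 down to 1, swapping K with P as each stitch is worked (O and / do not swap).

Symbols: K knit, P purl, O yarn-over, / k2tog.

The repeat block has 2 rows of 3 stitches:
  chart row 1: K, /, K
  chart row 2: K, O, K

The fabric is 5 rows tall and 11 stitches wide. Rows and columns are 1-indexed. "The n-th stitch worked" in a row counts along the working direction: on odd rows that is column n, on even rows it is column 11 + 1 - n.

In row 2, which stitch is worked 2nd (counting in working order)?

Row 2 uses chart row ((2-1) mod 2)+1 = 2. Row 2 is even, so WS.
Chart row 2 tiled across columns 1-11: K O K K O K K O K K O
WS row: flip the tiled sequence (start at column 11) and apply K<->P; O and / stay.
Row 2 as worked: O P P O P P O P P O P
Counting 2 along the worked row gives P.

== STITCH ==
P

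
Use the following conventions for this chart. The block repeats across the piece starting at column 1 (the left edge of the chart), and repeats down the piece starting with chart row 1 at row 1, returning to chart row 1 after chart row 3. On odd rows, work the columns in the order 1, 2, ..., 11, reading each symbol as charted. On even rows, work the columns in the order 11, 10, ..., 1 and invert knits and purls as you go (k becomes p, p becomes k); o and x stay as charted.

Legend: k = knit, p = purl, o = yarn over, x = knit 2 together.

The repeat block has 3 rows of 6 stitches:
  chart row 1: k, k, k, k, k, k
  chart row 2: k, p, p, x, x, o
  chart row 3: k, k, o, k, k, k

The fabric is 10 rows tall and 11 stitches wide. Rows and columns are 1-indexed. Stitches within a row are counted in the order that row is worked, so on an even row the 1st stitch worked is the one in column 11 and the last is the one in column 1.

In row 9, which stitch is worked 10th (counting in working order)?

Row 9: (9-1) mod 3 = 2, so use chart row 3. Odd row -> RS.
Chart row 3 tiled across columns 1-11: k k o k k k k k o k k
Right side: take the tiled row as-is (worked left to right from column 1).
Stitch 10 in working order -> k

Stitch:
k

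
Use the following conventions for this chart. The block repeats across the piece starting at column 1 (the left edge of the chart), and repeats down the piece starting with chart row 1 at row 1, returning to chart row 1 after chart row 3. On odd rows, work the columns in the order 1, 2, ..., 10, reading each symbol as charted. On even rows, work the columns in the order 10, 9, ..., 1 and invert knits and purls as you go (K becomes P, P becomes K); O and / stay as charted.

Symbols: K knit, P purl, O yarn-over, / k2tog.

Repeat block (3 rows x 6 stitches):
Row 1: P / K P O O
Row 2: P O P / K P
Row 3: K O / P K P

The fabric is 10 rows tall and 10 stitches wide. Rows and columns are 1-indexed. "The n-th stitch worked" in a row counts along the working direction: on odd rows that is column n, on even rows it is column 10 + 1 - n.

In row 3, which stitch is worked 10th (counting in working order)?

Result:
P

Derivation:
Row 3: (3-1) mod 3 = 2, so use chart row 3. Odd row -> RS.
Chart row 3 tiled across columns 1-10: K O / P K P K O / P
Right side: take the tiled row as-is (worked left to right from column 1).
Counting 10 along the worked row gives P.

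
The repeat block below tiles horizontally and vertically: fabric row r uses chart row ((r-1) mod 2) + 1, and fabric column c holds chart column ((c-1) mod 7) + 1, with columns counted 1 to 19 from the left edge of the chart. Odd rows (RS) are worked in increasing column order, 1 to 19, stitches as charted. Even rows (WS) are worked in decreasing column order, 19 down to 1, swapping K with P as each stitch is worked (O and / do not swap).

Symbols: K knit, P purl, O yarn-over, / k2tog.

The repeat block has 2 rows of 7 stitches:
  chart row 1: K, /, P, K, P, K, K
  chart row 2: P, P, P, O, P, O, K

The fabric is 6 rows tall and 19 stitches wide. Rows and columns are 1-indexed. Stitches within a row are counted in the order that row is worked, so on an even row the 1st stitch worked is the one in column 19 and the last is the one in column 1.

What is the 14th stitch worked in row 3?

Row 3 uses chart row ((3-1) mod 2)+1 = 1. Row 3 is odd, so RS.
Chart row 1 tiled across columns 1-19: K / P K P K K K / P K P K K K / P K P
RS row: no reversal, no swap; stitch n worked = column n.
The 14th stitch worked is K.

Result:
K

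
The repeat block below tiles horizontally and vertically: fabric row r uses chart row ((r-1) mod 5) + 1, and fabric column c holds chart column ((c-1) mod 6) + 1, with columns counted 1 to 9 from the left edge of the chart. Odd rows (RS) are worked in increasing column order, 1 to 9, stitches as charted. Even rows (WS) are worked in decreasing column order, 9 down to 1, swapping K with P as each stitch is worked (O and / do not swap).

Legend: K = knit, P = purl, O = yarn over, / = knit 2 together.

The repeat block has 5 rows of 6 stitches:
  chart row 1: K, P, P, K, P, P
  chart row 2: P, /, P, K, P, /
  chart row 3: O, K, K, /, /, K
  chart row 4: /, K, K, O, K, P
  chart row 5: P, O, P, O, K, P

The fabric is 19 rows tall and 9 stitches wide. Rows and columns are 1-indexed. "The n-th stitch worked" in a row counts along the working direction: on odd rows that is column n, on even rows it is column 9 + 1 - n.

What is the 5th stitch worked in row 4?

For row 4: chart row = ((4-1) mod 5) + 1 = 4; this is a WS (even) row.
Chart row 4 tiled across columns 1-9: / K K O K P / K K
Wrong side: read the tiled row from column 9 down to 1 and exchange K with P (leave O, /).
Row 4 as worked: P P / K P O P P /
Counting 5 along the worked row gives P.

== STITCH ==
P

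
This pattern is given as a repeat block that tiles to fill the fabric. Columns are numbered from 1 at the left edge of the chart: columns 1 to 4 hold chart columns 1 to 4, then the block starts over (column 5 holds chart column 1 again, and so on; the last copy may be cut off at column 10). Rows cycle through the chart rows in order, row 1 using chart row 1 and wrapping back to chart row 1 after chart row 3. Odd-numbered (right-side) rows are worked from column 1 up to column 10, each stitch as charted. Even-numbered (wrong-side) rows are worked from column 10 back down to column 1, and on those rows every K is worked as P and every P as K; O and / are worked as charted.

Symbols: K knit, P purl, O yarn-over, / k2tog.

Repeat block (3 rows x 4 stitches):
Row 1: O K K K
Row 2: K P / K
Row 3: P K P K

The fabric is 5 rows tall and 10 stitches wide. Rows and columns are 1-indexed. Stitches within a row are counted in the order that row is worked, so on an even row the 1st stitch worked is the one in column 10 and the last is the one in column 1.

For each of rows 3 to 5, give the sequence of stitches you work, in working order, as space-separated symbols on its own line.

Row 3: chart row 3, RS - tile across columns 1-10 and work as-is.
Row 4: chart row 1, WS - tiled (columns 1-10): O K K K O K K K O K; work from column 10 back to 1 with K<->P swapped.
Row 5: chart row 2, RS - tile across columns 1-10 and work as-is.

Result:
P K P K P K P K P K
P O P P P O P P P O
K P / K K P / K K P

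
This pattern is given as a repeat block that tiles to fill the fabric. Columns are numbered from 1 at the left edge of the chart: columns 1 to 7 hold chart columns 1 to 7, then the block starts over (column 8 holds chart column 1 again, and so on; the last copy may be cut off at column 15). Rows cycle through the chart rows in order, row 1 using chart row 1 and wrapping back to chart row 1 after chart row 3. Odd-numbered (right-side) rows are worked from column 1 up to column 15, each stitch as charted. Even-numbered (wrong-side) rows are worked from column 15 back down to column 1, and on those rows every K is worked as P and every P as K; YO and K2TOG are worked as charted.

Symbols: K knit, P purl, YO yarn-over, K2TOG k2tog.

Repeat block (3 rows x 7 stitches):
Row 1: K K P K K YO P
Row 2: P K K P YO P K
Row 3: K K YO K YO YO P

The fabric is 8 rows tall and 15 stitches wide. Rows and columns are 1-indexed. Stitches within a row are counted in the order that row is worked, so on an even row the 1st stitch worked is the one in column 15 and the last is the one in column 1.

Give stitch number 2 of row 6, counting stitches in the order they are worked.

Result:
K

Derivation:
Row 6 uses chart row ((6-1) mod 3)+1 = 3. Row 6 is even, so WS.
Chart row 3 tiled across columns 1-15: K K YO K YO YO P K K YO K YO YO P K
WS row: flip the tiled sequence (start at column 15) and apply K<->P; YO and K2TOG stay.
Row 6 as worked: P K YO YO P YO P P K YO YO P YO P P
Counting 2 along the worked row gives K.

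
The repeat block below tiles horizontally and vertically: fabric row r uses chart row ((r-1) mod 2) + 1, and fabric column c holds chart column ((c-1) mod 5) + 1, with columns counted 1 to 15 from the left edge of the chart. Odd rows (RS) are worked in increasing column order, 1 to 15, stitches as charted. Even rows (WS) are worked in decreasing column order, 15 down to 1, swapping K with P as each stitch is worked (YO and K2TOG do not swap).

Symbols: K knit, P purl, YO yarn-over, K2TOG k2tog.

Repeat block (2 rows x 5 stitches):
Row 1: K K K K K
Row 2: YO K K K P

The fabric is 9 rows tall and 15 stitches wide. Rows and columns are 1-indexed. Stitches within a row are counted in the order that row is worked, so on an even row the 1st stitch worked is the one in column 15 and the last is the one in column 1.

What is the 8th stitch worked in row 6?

Row 6: (6-1) mod 2 = 1, so use chart row 2. Even row -> WS.
Chart row 2 tiled across columns 1-15: YO K K K P YO K K K P YO K K K P
WS: work from column 15 back to column 1 (reverse the tiled row), swapping K<->P (YO and K2TOG unchanged).
Row 6 as worked: K P P P YO K P P P YO K P P P YO
Counting 8 along the worked row gives P.

Stitch:
P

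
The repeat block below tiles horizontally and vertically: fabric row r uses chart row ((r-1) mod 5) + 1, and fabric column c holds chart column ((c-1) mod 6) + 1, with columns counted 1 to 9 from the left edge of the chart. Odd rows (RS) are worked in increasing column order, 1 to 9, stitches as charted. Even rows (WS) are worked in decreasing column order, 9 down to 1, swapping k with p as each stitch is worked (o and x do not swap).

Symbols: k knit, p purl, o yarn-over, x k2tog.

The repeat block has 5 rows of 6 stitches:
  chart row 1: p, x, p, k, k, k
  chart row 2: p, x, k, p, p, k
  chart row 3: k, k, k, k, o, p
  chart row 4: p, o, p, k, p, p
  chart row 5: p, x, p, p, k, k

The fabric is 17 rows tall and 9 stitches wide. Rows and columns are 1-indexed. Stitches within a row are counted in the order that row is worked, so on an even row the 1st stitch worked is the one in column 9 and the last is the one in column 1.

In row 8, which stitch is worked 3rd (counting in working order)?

For row 8: chart row = ((8-1) mod 5) + 1 = 3; this is a WS (even) row.
Chart row 3 tiled across columns 1-9: k k k k o p k k k
WS: work from column 9 back to column 1 (reverse the tiled row), swapping k<->p (o and x unchanged).
Row 8 as worked: p p p k o p p p p
The 3rd stitch worked is p.

Stitch:
p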